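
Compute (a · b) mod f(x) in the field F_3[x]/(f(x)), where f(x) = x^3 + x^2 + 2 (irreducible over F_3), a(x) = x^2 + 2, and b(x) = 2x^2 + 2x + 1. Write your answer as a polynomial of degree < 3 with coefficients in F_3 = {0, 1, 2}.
a · b ≡ 2x^2 + 2 (mod f(x))

Multiply in F_3[x]: a(x)·b(x) = (x^2 + 2)·(2x^2 + 2x + 1) = 2x^4 + 2x^3 + 2x^2 + x + 2. This has degree ≥ 3, so divide by f(x) over F_3: 2x^4 + 2x^3 + 2x^2 + x + 2 = (2x)·(x^3 + x^2 + 2) + (2x^2 + 2). Hence a·b ≡ 2x^2 + 2 (mod f). (F_3[x]/(f) is a field with 3^3 = 27 elements since f is irreducible of degree 3.)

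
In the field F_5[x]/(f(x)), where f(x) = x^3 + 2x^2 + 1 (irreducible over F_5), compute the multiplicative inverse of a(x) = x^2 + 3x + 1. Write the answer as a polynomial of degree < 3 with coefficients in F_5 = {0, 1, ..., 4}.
a(x)^(-1) ≡ 2x^2 + 2x (mod f(x))

Since f is irreducible over F_5, F_5[x]/(f) is a field and a(x) ≠ 0 has an inverse. Apply the extended Euclidean algorithm to f(x) and a(x) in F_5[x]: f(x) = (x + 4)·a(x) + (2x + 2);  a(x) = (3x + 1)·(2x + 2) + (4). The last nonzero remainder is the constant 4 = gcd(f, a) in F_5. Back-substituting through the division chain expresses 4 = s(x)·a(x) + t(x)·f(x) with s(x) ≡ 3x^2 + 3x (mod f), so (3x^2 + 3x)·a(x) ≡ 4 (mod f). Multiplying by 4^(-1) ≡ 4 in F_5 gives a(x)^(-1) ≡ 4·(3x^2 + 3x) ≡ 2x^2 + 2x (mod f). Check: (x^2 + 3x + 1)·(2x^2 + 2x) = 2x^4 + 3x^3 + 3x^2 + 2x ≡ 1 (mod x^3 + 2x^2 + 1).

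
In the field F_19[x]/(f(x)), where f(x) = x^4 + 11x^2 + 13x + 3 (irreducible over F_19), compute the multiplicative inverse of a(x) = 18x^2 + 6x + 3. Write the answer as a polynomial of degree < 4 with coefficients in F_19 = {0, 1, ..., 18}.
a(x)^(-1) ≡ 16x^3 + 17x^2 + 3x + 16 (mod f(x))

Since f is irreducible over F_19, F_19[x]/(f) is a field and a(x) ≠ 0 has an inverse. Apply the extended Euclidean algorithm to f(x) and a(x) in F_19[x]: f(x) = (18x^2 + 13x + 7)·a(x) + (8x + 1);  a(x) = (7x + 7)·(8x + 1) + (15). The last nonzero remainder is the constant 15 = gcd(f, a) in F_19. Back-substituting through the division chain expresses 15 = s(x)·a(x) + t(x)·f(x) with s(x) ≡ 12x^3 + 8x^2 + 7x + 12 (mod f), so (12x^3 + 8x^2 + 7x + 12)·a(x) ≡ 15 (mod f). Multiplying by 15^(-1) ≡ 14 in F_19 gives a(x)^(-1) ≡ 14·(12x^3 + 8x^2 + 7x + 12) ≡ 16x^3 + 17x^2 + 3x + 16 (mod f). Check: (18x^2 + 6x + 3)·(16x^3 + 17x^2 + 3x + 16) = 3x^5 + 3x^4 + 14x^3 + 15x^2 + 10x + 10 ≡ 1 (mod x^4 + 11x^2 + 13x + 3).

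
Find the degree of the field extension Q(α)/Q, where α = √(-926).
[Q(α):Q] = 2

[Q(α):Q] equals the degree of the minimal polynomial of α. Here α^2 = -926 and x^2 + 926 is irreducible (d = -926 is squarefree, ≠ 1, hence not a square), so deg(m_α) = 2. Thus [Q(α):Q] = 2.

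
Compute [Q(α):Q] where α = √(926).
[Q(α):Q] = 2

[Q(α):Q] equals the degree of the minimal polynomial of α. Here α^2 = 926 and x^2 - 926 is irreducible (d = 926 is squarefree, ≠ 1, hence not a square), so deg(m_α) = 2. Thus [Q(α):Q] = 2.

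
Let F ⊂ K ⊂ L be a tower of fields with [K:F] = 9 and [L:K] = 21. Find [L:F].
[L:F] = 189

The tower law says that for any tower of field extensions F ⊂ K ⊂ L with finite degrees, [L:F] = [L:K] · [K:F]. Here this gives [L:F] = 21 · 9 = 189.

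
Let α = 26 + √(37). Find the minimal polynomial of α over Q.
m_α(x) = x^2 - 52x + 639

From α - 26 = √(37), squaring gives (α - 26)^2 = 37, i.e. α^2 - 52α + 676 = 37, so α^2 - 52α + 639 = 0. The discriminant of x^2 - 52x + 639 is (-52)^2 - 4·(639) = 2704 - 2556 = 148, and 4·(37) is not a perfect square in Q since 37 is squarefree and ≠ 1. Hence x^2 - 52x + 639 is irreducible over Q and is the minimal polynomial of α.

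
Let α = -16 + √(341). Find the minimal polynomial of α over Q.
m_α(x) = x^2 + 32x - 85

From α + 16 = √(341), squaring gives (α + 16)^2 = 341, i.e. α^2 + 32α + 256 = 341, so α^2 + 32α - 85 = 0. The discriminant of x^2 + 32x - 85 is (32)^2 - 4·(-85) = 1024 + 340 = 1364, and 4·(341) is not a perfect square in Q since 341 is squarefree and ≠ 1. Hence x^2 + 32x - 85 is irreducible over Q and is the minimal polynomial of α.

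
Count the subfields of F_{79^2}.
F_{79^2} has 2 subfields

The subfields of F_{p^n} are exactly the fields F_{p^d} for d | n (each is the fixed field of the unique index-d subgroup of Gal(F_{p^n}/F_p) ≅ Z/nZ). The divisors of n = 2 are {1, 2}, giving 2 subfields: F_{79^1}, F_{79^2}.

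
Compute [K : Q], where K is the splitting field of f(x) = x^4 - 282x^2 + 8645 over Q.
[K : Q] = 4

Solving the quadratic in x^2: x^2 = (282 ± √(282^2 - 4·8645))/2 = (282 ± √44944)/2 = (282 ± 212)/2, giving x^2 = 247 or x^2 = 35. So f(x) = (x^2 - 247)(x^2 - 35) and the roots of f are ±√247, ±√35. Hence the splitting field is K = Q(√247, √35). Since 247 and 35 are distinct squarefree integers > 1, their product 8645 is not a perfect square, so √35 ∉ Q(√247). By the tower law [K:Q] = [Q(√247,√35):Q(√247)] · [Q(√247):Q] = 2 · 2 = 4.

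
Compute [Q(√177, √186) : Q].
[Q(√177, √186) : Q] = 4

[Q(√177):Q] = 2 (min poly x^2 - 177, irreducible since 177 is squarefree > 1). For the top step, suppose √186 ∈ Q(√177), say √186 = c + d√177 with c, d ∈ Q. Squaring: 186 = c^2 + 177d^2 + 2cd√177. Since √177 ∉ Q this forces 2cd = 0. If d = 0 then √186 = c ∈ Q, contradicting 186 squarefree > 1. If c = 0 then 186 = 177d^2, so 177·186 = (177d)^2 is a perfect square in Q — but 177·186 = 32922 is not a perfect square (since 177 and 186 are distinct squarefree integers). Contradiction. Hence √186 ∉ Q(√177), so x^2 - 186 stays irreducible over Q(√177) and [Q(√177, √186) : Q(√177)] = 2. By the tower law, [Q(√177, √186) : Q] = 2 · 2 = 4.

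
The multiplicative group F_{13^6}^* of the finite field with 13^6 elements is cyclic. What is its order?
|F_{13^6}^*| = 4826808

F_{13^6} has 13^6 = 4826809 elements; its multiplicative group consists of all nonzero elements, so |F_{13^6}^*| = 4826809 - 1 = 4826808. (It is cyclic since any finite subgroup of the multiplicative group of a field is cyclic.)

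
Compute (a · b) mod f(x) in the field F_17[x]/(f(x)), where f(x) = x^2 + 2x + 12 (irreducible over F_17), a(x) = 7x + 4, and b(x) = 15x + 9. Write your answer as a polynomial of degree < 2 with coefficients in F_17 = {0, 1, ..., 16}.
a · b ≡ 15x (mod f(x))

Multiply in F_17[x]: a(x)·b(x) = (7x + 4)·(15x + 9) = 3x^2 + 4x + 2. This has degree ≥ 2, so divide by f(x) over F_17: 3x^2 + 4x + 2 = (3)·(x^2 + 2x + 12) + (15x). Hence a·b ≡ 15x (mod f). (F_17[x]/(f) is a field with 17^2 = 289 elements since f is irreducible of degree 2.)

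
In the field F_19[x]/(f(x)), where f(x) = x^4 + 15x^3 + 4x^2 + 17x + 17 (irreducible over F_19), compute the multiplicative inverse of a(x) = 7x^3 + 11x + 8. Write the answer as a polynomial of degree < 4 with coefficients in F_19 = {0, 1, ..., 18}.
a(x)^(-1) ≡ 17x^3 + 16x^2 + 11x + 9 (mod f(x))

Since f is irreducible over F_19, F_19[x]/(f) is a field and a(x) ≠ 0 has an inverse. Apply the extended Euclidean algorithm to f(x) and a(x) in F_19[x]: f(x) = (11x + 13)·a(x) + (16x^2 + 14x + 8);  a(x) = (4x + 6)·(16x^2 + 14x + 8) + (9x + 17);  (16x^2 + 14x + 8) = (6x + 5)·(9x + 17) + (18). The last nonzero remainder is the constant 18 = gcd(f, a) in F_19. Back-substituting through the division chain expresses 18 = s(x)·a(x) + t(x)·f(x) with s(x) ≡ 2x^3 + 3x^2 + 8x + 10 (mod f), so (2x^3 + 3x^2 + 8x + 10)·a(x) ≡ 18 (mod f). Multiplying by 18^(-1) ≡ 18 in F_19 gives a(x)^(-1) ≡ 18·(2x^3 + 3x^2 + 8x + 10) ≡ 17x^3 + 16x^2 + 11x + 9 (mod f). Check: (7x^3 + 11x + 8)·(17x^3 + 16x^2 + 11x + 9) = 5x^6 + 17x^5 + 17x^4 + 14x^3 + 2x^2 + 16x + 15 ≡ 1 (mod x^4 + 15x^3 + 4x^2 + 17x + 17).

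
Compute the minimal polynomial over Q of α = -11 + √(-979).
m_α(x) = x^2 + 22x + 1100

From α + 11 = √(-979), squaring gives (α + 11)^2 = -979, i.e. α^2 + 22α + 121 = -979, so α^2 + 22α + 1100 = 0. The discriminant of x^2 + 22x + 1100 is (22)^2 - 4·(1100) = 484 - 4400 = -3916, and 4·(-979) is not a perfect square in Q since -979 is squarefree and ≠ 1. Hence x^2 + 22x + 1100 is irreducible over Q and is the minimal polynomial of α.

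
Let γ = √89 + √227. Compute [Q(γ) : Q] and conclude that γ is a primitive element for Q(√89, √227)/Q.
[Q(γ) : Q] = 4 (equivalently, Q(γ) = Q(√89, √227))

Obviously Q(γ) ⊆ Q(√89, √227), and [Q(√89, √227):Q] = 4 (since 89, 227 are distinct squarefree integers > 1 with 20203 not a perfect square). To show equality we compute the minimal polynomial of γ. From γ = √89 + √227: γ^2 = 89 + 2√(20203) + 227 = 316 + 2√(20203), so γ^2 - 316 = 2√(20203); squaring, (γ^2 - 316)^2 = 4·20203, i.e. γ^4 - 632γ^2 + 99856 - 80812 = 0, i.e. γ^4 - 632γ^2 + 19044 = 0. So γ is a root of x^4 - 632x^2 + 19044. This polynomial is irreducible over Q: it has no rational root (each ±√89 ± √227 is irrational), and any factorization into two quadratics over Q would force √(20203) ∈ Q (pairing opposite roots) or √89, √227 ∈ Q (other pairings), all impossible. Hence [Q(γ):Q] = 4 = [Q(√89, √227):Q], so Q(γ) = Q(√89, √227).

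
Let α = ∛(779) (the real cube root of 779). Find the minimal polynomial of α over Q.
m_α(x) = x^3 - 779

α satisfies α^3 = 779, so x^3 - 779 annihilates α. By the rational root test, a rational root p/q (in lowest terms) of x^3 - 779 would satisfy p^3 = 779 q^3, forcing q = 1 and p^3 = 779; but 779 is not a perfect cube, contradiction. A monic cubic over Q with no rational root is irreducible (any nontrivial factorization would include a linear factor). Hence x^3 - 779 is the minimal polynomial of α, and in particular [Q(α):Q] = 3.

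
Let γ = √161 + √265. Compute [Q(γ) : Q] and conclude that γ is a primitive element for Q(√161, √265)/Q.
[Q(γ) : Q] = 4 (equivalently, Q(γ) = Q(√161, √265))

Obviously Q(γ) ⊆ Q(√161, √265), and [Q(√161, √265):Q] = 4 (since 161, 265 are distinct squarefree integers > 1 with 42665 not a perfect square). To show equality we compute the minimal polynomial of γ. From γ = √161 + √265: γ^2 = 161 + 2√(42665) + 265 = 426 + 2√(42665), so γ^2 - 426 = 2√(42665); squaring, (γ^2 - 426)^2 = 4·42665, i.e. γ^4 - 852γ^2 + 181476 - 170660 = 0, i.e. γ^4 - 852γ^2 + 10816 = 0. So γ is a root of x^4 - 852x^2 + 10816. This polynomial is irreducible over Q: it has no rational root (each ±√161 ± √265 is irrational), and any factorization into two quadratics over Q would force √(42665) ∈ Q (pairing opposite roots) or √161, √265 ∈ Q (other pairings), all impossible. Hence [Q(γ):Q] = 4 = [Q(√161, √265):Q], so Q(γ) = Q(√161, √265).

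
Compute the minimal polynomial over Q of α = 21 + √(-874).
m_α(x) = x^2 - 42x + 1315

From α - 21 = √(-874), squaring gives (α - 21)^2 = -874, i.e. α^2 - 42α + 441 = -874, so α^2 - 42α + 1315 = 0. The discriminant of x^2 - 42x + 1315 is (-42)^2 - 4·(1315) = 1764 - 5260 = -3496, and 4·(-874) is not a perfect square in Q since -874 is squarefree and ≠ 1. Hence x^2 - 42x + 1315 is irreducible over Q and is the minimal polynomial of α.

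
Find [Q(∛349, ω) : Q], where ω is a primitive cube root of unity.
[Q(∛349, ω) : Q] = 6

[Q(∛349):Q] = 3 (min poly x^3 - 349, irreducible since 349 is not a perfect cube). [Q(ω):Q] = 2 (min poly x^2 + x + 1). Since Q(∛349) ⊂ R and ω ∉ R, we have ω ∉ Q(∛349), so x^2 + x + 1 remains irreducible over Q(∛349) and [Q(∛349, ω) : Q(∛349)] = 2. By the tower law, [Q(∛349, ω) : Q] = 3 · 2 = 6. (In fact Q(∛349, ω) is the splitting field of x^3 - 349 over Q.)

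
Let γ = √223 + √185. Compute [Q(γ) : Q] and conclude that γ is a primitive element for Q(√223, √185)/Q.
[Q(γ) : Q] = 4 (equivalently, Q(γ) = Q(√223, √185))

Obviously Q(γ) ⊆ Q(√223, √185), and [Q(√223, √185):Q] = 4 (since 223, 185 are distinct squarefree integers > 1 with 41255 not a perfect square). To show equality we compute the minimal polynomial of γ. From γ = √223 + √185: γ^2 = 223 + 2√(41255) + 185 = 408 + 2√(41255), so γ^2 - 408 = 2√(41255); squaring, (γ^2 - 408)^2 = 4·41255, i.e. γ^4 - 816γ^2 + 166464 - 165020 = 0, i.e. γ^4 - 816γ^2 + 1444 = 0. So γ is a root of x^4 - 816x^2 + 1444. This polynomial is irreducible over Q: it has no rational root (each ±√223 ± √185 is irrational), and any factorization into two quadratics over Q would force √(41255) ∈ Q (pairing opposite roots) or √223, √185 ∈ Q (other pairings), all impossible. Hence [Q(γ):Q] = 4 = [Q(√223, √185):Q], so Q(γ) = Q(√223, √185).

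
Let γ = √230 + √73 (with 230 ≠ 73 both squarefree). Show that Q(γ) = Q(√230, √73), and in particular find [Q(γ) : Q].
[Q(γ) : Q] = 4 (equivalently, Q(γ) = Q(√230, √73))

Obviously Q(γ) ⊆ Q(√230, √73), and [Q(√230, √73):Q] = 4 (since 230, 73 are distinct squarefree integers > 1 with 16790 not a perfect square). To show equality we compute the minimal polynomial of γ. From γ = √230 + √73: γ^2 = 230 + 2√(16790) + 73 = 303 + 2√(16790), so γ^2 - 303 = 2√(16790); squaring, (γ^2 - 303)^2 = 4·16790, i.e. γ^4 - 606γ^2 + 91809 - 67160 = 0, i.e. γ^4 - 606γ^2 + 24649 = 0. So γ is a root of x^4 - 606x^2 + 24649. This polynomial is irreducible over Q: it has no rational root (each ±√230 ± √73 is irrational), and any factorization into two quadratics over Q would force √(16790) ∈ Q (pairing opposite roots) or √230, √73 ∈ Q (other pairings), all impossible. Hence [Q(γ):Q] = 4 = [Q(√230, √73):Q], so Q(γ) = Q(√230, √73).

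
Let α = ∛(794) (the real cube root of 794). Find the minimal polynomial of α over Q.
m_α(x) = x^3 - 794

α satisfies α^3 = 794, so x^3 - 794 annihilates α. By the rational root test, a rational root p/q (in lowest terms) of x^3 - 794 would satisfy p^3 = 794 q^3, forcing q = 1 and p^3 = 794; but 794 is not a perfect cube, contradiction. A monic cubic over Q with no rational root is irreducible (any nontrivial factorization would include a linear factor). Hence x^3 - 794 is the minimal polynomial of α, and in particular [Q(α):Q] = 3.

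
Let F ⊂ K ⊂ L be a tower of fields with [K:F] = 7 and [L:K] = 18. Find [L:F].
[L:F] = 126

The tower law says that for any tower of field extensions F ⊂ K ⊂ L with finite degrees, [L:F] = [L:K] · [K:F]. Here this gives [L:F] = 18 · 7 = 126.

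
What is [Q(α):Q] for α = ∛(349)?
[Q(α):Q] = 3

The minimal polynomial of α is x^3 - 349, irreducible over Q since 349 is not a perfect cube (so x^3 - 349 has no rational root). Hence [Q(α):Q] = deg(m_α) = 3.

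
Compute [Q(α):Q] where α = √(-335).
[Q(α):Q] = 2

[Q(α):Q] equals the degree of the minimal polynomial of α. Here α^2 = -335 and x^2 + 335 is irreducible (d = -335 is squarefree, ≠ 1, hence not a square), so deg(m_α) = 2. Thus [Q(α):Q] = 2.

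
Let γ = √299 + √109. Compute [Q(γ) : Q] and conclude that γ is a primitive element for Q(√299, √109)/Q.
[Q(γ) : Q] = 4 (equivalently, Q(γ) = Q(√299, √109))

Obviously Q(γ) ⊆ Q(√299, √109), and [Q(√299, √109):Q] = 4 (since 299, 109 are distinct squarefree integers > 1 with 32591 not a perfect square). To show equality we compute the minimal polynomial of γ. From γ = √299 + √109: γ^2 = 299 + 2√(32591) + 109 = 408 + 2√(32591), so γ^2 - 408 = 2√(32591); squaring, (γ^2 - 408)^2 = 4·32591, i.e. γ^4 - 816γ^2 + 166464 - 130364 = 0, i.e. γ^4 - 816γ^2 + 36100 = 0. So γ is a root of x^4 - 816x^2 + 36100. This polynomial is irreducible over Q: it has no rational root (each ±√299 ± √109 is irrational), and any factorization into two quadratics over Q would force √(32591) ∈ Q (pairing opposite roots) or √299, √109 ∈ Q (other pairings), all impossible. Hence [Q(γ):Q] = 4 = [Q(√299, √109):Q], so Q(γ) = Q(√299, √109).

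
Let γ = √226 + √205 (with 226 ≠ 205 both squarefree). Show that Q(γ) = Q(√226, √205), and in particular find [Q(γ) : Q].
[Q(γ) : Q] = 4 (equivalently, Q(γ) = Q(√226, √205))

Obviously Q(γ) ⊆ Q(√226, √205), and [Q(√226, √205):Q] = 4 (since 226, 205 are distinct squarefree integers > 1 with 46330 not a perfect square). To show equality we compute the minimal polynomial of γ. From γ = √226 + √205: γ^2 = 226 + 2√(46330) + 205 = 431 + 2√(46330), so γ^2 - 431 = 2√(46330); squaring, (γ^2 - 431)^2 = 4·46330, i.e. γ^4 - 862γ^2 + 185761 - 185320 = 0, i.e. γ^4 - 862γ^2 + 441 = 0. So γ is a root of x^4 - 862x^2 + 441. This polynomial is irreducible over Q: it has no rational root (each ±√226 ± √205 is irrational), and any factorization into two quadratics over Q would force √(46330) ∈ Q (pairing opposite roots) or √226, √205 ∈ Q (other pairings), all impossible. Hence [Q(γ):Q] = 4 = [Q(√226, √205):Q], so Q(γ) = Q(√226, √205).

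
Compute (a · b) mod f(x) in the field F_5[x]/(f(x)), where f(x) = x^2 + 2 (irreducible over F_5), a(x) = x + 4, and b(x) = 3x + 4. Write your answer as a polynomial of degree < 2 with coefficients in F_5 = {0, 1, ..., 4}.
a · b ≡ x (mod f(x))

Multiply in F_5[x]: a(x)·b(x) = (x + 4)·(3x + 4) = 3x^2 + x + 1. This has degree ≥ 2, so divide by f(x) over F_5: 3x^2 + x + 1 = (3)·(x^2 + 2) + (x). Hence a·b ≡ x (mod f). (F_5[x]/(f) is a field with 5^2 = 25 elements since f is irreducible of degree 2.)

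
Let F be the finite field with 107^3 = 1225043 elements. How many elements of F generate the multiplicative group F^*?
There are φ(1225042) = 471744 primitive elements

F_q^* is cyclic of order q - 1 = 1225042. A cyclic group of order m has exactly φ(m) generators. Here m = 1225042 = 2 · 7 · 13 · 53 · 127, so the number of primitive elements is φ(1225042) = 471744.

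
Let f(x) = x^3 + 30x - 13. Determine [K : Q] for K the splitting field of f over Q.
[K : Q] = 6

By the rational root test, any rational root of the monic integer polynomial f(x) = x^3 + 30x - 13 must be an integer dividing the constant term -13, i.e. one of ±{1, 13}. Evaluating: f(1) = 18, f(-1) = -44, f(13) = 2574, f(-13) = -2600; none is 0, so f has no rational root and is therefore irreducible over Q (a cubic with no linear factor over a field is irreducible). For an irreducible cubic, the Galois group is A_3 or S_3 according as the discriminant disc(f) = -4a^3 - 27b^2 = -4·(30)^3 - 27·(-13)^2 = -112563 is or is not a square in Q. Here disc(f) = -112563 is not a perfect square in Q, so the Galois group of f over Q is not contained in A_3 and must be all of S_3. The splitting field has degree |S_3| = 6 over Q, so [K : Q] = 6.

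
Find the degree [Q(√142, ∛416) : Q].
[Q(√142, ∛416) : Q] = 6

Let L = Q(√142, ∛416). Since Q(√142) ⊂ L and [Q(√142):Q] = 2, the tower law gives 2 | [L:Q]. Likewise Q(∛416) ⊂ L with [Q(∛416):Q] = 3 (because 416 is not a perfect cube), so 3 | [L:Q]. As gcd(2,3) = 1, [L:Q] is divisible by 6. Conversely L is generated over Q by √142 and ∛416, so [L:Q] ≤ 2·3 = 6. Therefore [Q(√142, ∛416) : Q] = 6.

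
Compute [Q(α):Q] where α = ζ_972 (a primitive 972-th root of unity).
[Q(α):Q] = 324

The minimal polynomial of ζ_972 over Q is the 972-th cyclotomic polynomial Φ_972(x), which is irreducible over Q and has degree φ(972) = 324. Hence [Q(α):Q] = φ(972) = 324.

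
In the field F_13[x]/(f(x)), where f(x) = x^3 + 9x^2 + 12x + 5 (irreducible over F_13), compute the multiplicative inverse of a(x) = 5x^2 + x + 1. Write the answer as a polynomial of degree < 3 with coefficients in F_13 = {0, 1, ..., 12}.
a(x)^(-1) ≡ 10x^2 + 11x (mod f(x))

Since f is irreducible over F_13, F_13[x]/(f) is a field and a(x) ≠ 0 has an inverse. Apply the extended Euclidean algorithm to f(x) and a(x) in F_13[x]: f(x) = (8x + 8)·a(x) + (9x + 10);  a(x) = (2x + 8)·(9x + 10) + (12). The last nonzero remainder is the constant 12 = gcd(f, a) in F_13. Back-substituting through the division chain expresses 12 = s(x)·a(x) + t(x)·f(x) with s(x) ≡ 3x^2 + 2x (mod f), so (3x^2 + 2x)·a(x) ≡ 12 (mod f). Multiplying by 12^(-1) ≡ 12 in F_13 gives a(x)^(-1) ≡ 12·(3x^2 + 2x) ≡ 10x^2 + 11x (mod f). Check: (5x^2 + x + 1)·(10x^2 + 11x) = 11x^4 + 8x^2 + 11x ≡ 1 (mod x^3 + 9x^2 + 12x + 5).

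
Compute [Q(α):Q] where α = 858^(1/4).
[Q(α):Q] = 4

α is a root of x^4 - 858. By Eisenstein's criterion at the prime p = 2 (which divides the constant term 858 but p^2 = 4 does not, since 858 is squarefree), x^4 - 858 is irreducible over Q. Hence [Q(α):Q] = 4.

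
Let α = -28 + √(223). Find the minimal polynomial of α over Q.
m_α(x) = x^2 + 56x + 561

From α + 28 = √(223), squaring gives (α + 28)^2 = 223, i.e. α^2 + 56α + 784 = 223, so α^2 + 56α + 561 = 0. The discriminant of x^2 + 56x + 561 is (56)^2 - 4·(561) = 3136 - 2244 = 892, and 4·(223) is not a perfect square in Q since 223 is squarefree and ≠ 1. Hence x^2 + 56x + 561 is irreducible over Q and is the minimal polynomial of α.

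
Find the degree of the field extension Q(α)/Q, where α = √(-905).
[Q(α):Q] = 2

[Q(α):Q] equals the degree of the minimal polynomial of α. Here α^2 = -905 and x^2 + 905 is irreducible (d = -905 is squarefree, ≠ 1, hence not a square), so deg(m_α) = 2. Thus [Q(α):Q] = 2.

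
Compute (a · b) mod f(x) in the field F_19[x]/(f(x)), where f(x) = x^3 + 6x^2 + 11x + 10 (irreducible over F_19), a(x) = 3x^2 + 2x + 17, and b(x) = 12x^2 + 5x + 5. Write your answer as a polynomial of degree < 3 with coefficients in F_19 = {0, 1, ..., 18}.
a · b ≡ 2x^2 + 10x + 12 (mod f(x))

Multiply in F_19[x]: a(x)·b(x) = (3x^2 + 2x + 17)·(12x^2 + 5x + 5) = 17x^4 + x^3 + x^2 + 9. This has degree ≥ 3, so divide by f(x) over F_19: 17x^4 + x^3 + x^2 + 9 = (17x + 13)·(x^3 + 6x^2 + 11x + 10) + (2x^2 + 10x + 12). Hence a·b ≡ 2x^2 + 10x + 12 (mod f). (F_19[x]/(f) is a field with 19^3 = 6859 elements since f is irreducible of degree 3.)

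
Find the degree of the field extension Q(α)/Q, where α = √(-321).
[Q(α):Q] = 2

[Q(α):Q] equals the degree of the minimal polynomial of α. Here α^2 = -321 and x^2 + 321 is irreducible (d = -321 is squarefree, ≠ 1, hence not a square), so deg(m_α) = 2. Thus [Q(α):Q] = 2.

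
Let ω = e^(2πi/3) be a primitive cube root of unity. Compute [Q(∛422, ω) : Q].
[Q(∛422, ω) : Q] = 6

[Q(∛422):Q] = 3 (min poly x^3 - 422, irreducible since 422 is not a perfect cube). [Q(ω):Q] = 2 (min poly x^2 + x + 1). Since Q(∛422) ⊂ R and ω ∉ R, we have ω ∉ Q(∛422), so x^2 + x + 1 remains irreducible over Q(∛422) and [Q(∛422, ω) : Q(∛422)] = 2. By the tower law, [Q(∛422, ω) : Q] = 3 · 2 = 6. (In fact Q(∛422, ω) is the splitting field of x^3 - 422 over Q.)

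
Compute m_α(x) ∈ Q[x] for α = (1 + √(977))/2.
m_α(x) = x^2 - x - 244

From 2α - 1 = √(977), squaring gives (2α - 1)^2 = 977, i.e. 4α^2 - 4α + 1 = 977, so α^2 - α + (1 - 977)/4 = 0. Since 977 ≡ 1 (mod 4), (1 - 977)/4 = -244 ∈ Z. The polynomial x^2 - x - 244 has discriminant 1 - 4·(-244) = 977, which is not a perfect square in Q (d = 977 is squarefree and ≠ 1), so x^2 - x - 244 is irreducible over Q. It is the minimal polynomial of α.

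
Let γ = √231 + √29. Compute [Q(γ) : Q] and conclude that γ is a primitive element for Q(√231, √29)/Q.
[Q(γ) : Q] = 4 (equivalently, Q(γ) = Q(√231, √29))

Obviously Q(γ) ⊆ Q(√231, √29), and [Q(√231, √29):Q] = 4 (since 231, 29 are distinct squarefree integers > 1 with 6699 not a perfect square). To show equality we compute the minimal polynomial of γ. From γ = √231 + √29: γ^2 = 231 + 2√(6699) + 29 = 260 + 2√(6699), so γ^2 - 260 = 2√(6699); squaring, (γ^2 - 260)^2 = 4·6699, i.e. γ^4 - 520γ^2 + 67600 - 26796 = 0, i.e. γ^4 - 520γ^2 + 40804 = 0. So γ is a root of x^4 - 520x^2 + 40804. This polynomial is irreducible over Q: it has no rational root (each ±√231 ± √29 is irrational), and any factorization into two quadratics over Q would force √(6699) ∈ Q (pairing opposite roots) or √231, √29 ∈ Q (other pairings), all impossible. Hence [Q(γ):Q] = 4 = [Q(√231, √29):Q], so Q(γ) = Q(√231, √29).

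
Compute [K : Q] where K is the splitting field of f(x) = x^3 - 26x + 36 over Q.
[K : Q] = 6

By the rational root test, any rational root of the monic integer polynomial f(x) = x^3 - 26x + 36 must be an integer dividing the constant term 36, i.e. one of ±{1, 2, 3, 4, 6, 9, 12, 18, 36}. Evaluating: f(1) = 11, f(-1) = 61, f(2) = -8, f(-2) = 80, f(3) = -15, f(-3) = 87, f(4) = -4, f(-4) = 76, f(6) = 96, f(-6) = -24, f(9) = 531, f(-9) = -459, f(12) = 1452, f(-12) = -1380, f(18) = 5400, f(-18) = -5328, f(36) = 45756, f(-36) = -45684; none is 0, so f has no rational root and is therefore irreducible over Q (a cubic with no linear factor over a field is irreducible). For an irreducible cubic, the Galois group is A_3 or S_3 according as the discriminant disc(f) = -4a^3 - 27b^2 = -4·(-26)^3 - 27·(36)^2 = 35312 is or is not a square in Q. Here disc(f) = 35312 is not a perfect square in Q, so the Galois group of f over Q is not contained in A_3 and must be all of S_3. The splitting field has degree |S_3| = 6 over Q, so [K : Q] = 6.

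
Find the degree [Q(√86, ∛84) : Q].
[Q(√86, ∛84) : Q] = 6

Let L = Q(√86, ∛84). Since Q(√86) ⊂ L and [Q(√86):Q] = 2, the tower law gives 2 | [L:Q]. Likewise Q(∛84) ⊂ L with [Q(∛84):Q] = 3 (because 84 is not a perfect cube), so 3 | [L:Q]. As gcd(2,3) = 1, [L:Q] is divisible by 6. Conversely L is generated over Q by √86 and ∛84, so [L:Q] ≤ 2·3 = 6. Therefore [Q(√86, ∛84) : Q] = 6.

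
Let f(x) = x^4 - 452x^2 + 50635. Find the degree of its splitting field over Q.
[K : Q] = 4

Solving the quadratic in x^2: x^2 = (452 ± √(452^2 - 4·50635))/2 = (452 ± √1764)/2 = (452 ± 42)/2, giving x^2 = 247 or x^2 = 205. So f(x) = (x^2 - 247)(x^2 - 205) and the roots of f are ±√247, ±√205. Hence the splitting field is K = Q(√247, √205). Since 247 and 205 are distinct squarefree integers > 1, their product 50635 is not a perfect square, so √205 ∉ Q(√247). By the tower law [K:Q] = [Q(√247,√205):Q(√247)] · [Q(√247):Q] = 2 · 2 = 4.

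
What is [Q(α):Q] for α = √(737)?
[Q(α):Q] = 2

[Q(α):Q] equals the degree of the minimal polynomial of α. Here α^2 = 737 and x^2 - 737 is irreducible (d = 737 is squarefree, ≠ 1, hence not a square), so deg(m_α) = 2. Thus [Q(α):Q] = 2.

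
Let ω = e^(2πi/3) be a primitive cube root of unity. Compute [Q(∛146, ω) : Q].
[Q(∛146, ω) : Q] = 6

[Q(∛146):Q] = 3 (min poly x^3 - 146, irreducible since 146 is not a perfect cube). [Q(ω):Q] = 2 (min poly x^2 + x + 1). Since Q(∛146) ⊂ R and ω ∉ R, we have ω ∉ Q(∛146), so x^2 + x + 1 remains irreducible over Q(∛146) and [Q(∛146, ω) : Q(∛146)] = 2. By the tower law, [Q(∛146, ω) : Q] = 3 · 2 = 6. (In fact Q(∛146, ω) is the splitting field of x^3 - 146 over Q.)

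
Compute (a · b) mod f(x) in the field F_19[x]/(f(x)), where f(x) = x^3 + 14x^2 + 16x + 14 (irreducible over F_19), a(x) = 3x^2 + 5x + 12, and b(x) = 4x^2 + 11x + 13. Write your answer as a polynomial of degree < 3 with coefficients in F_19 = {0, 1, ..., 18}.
a · b ≡ 2x^2 + 7x + 18 (mod f(x))

Multiply in F_19[x]: a(x)·b(x) = (3x^2 + 5x + 12)·(4x^2 + 11x + 13) = 12x^4 + 15x^3 + 9x^2 + 7x + 4. This has degree ≥ 3, so divide by f(x) over F_19: 12x^4 + 15x^3 + 9x^2 + 7x + 4 = (12x + 18)·(x^3 + 14x^2 + 16x + 14) + (2x^2 + 7x + 18). Hence a·b ≡ 2x^2 + 7x + 18 (mod f). (F_19[x]/(f) is a field with 19^3 = 6859 elements since f is irreducible of degree 3.)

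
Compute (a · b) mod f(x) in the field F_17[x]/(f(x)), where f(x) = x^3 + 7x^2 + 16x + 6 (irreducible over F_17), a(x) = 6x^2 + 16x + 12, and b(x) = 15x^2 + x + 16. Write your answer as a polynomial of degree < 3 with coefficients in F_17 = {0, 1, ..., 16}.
a · b ≡ 10x^2 + 7x + 14 (mod f(x))

Multiply in F_17[x]: a(x)·b(x) = (6x^2 + 16x + 12)·(15x^2 + x + 16) = 5x^4 + 8x^3 + 3x^2 + 13x + 5. This has degree ≥ 3, so divide by f(x) over F_17: 5x^4 + 8x^3 + 3x^2 + 13x + 5 = (5x + 7)·(x^3 + 7x^2 + 16x + 6) + (10x^2 + 7x + 14). Hence a·b ≡ 10x^2 + 7x + 14 (mod f). (F_17[x]/(f) is a field with 17^3 = 4913 elements since f is irreducible of degree 3.)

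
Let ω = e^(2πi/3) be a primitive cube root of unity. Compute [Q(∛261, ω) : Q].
[Q(∛261, ω) : Q] = 6

[Q(∛261):Q] = 3 (min poly x^3 - 261, irreducible since 261 is not a perfect cube). [Q(ω):Q] = 2 (min poly x^2 + x + 1). Since Q(∛261) ⊂ R and ω ∉ R, we have ω ∉ Q(∛261), so x^2 + x + 1 remains irreducible over Q(∛261) and [Q(∛261, ω) : Q(∛261)] = 2. By the tower law, [Q(∛261, ω) : Q] = 3 · 2 = 6. (In fact Q(∛261, ω) is the splitting field of x^3 - 261 over Q.)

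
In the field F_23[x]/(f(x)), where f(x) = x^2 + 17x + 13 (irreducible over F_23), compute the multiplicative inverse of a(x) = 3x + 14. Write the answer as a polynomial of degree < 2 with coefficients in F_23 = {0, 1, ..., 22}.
a(x)^(-1) ≡ 21x + 6 (mod f(x))

Since f is irreducible over F_23, F_23[x]/(f) is a field and a(x) ≠ 0 has an inverse. Apply the extended Euclidean algorithm to f(x) and a(x) in F_23[x]: f(x) = (8x + 22)·a(x) + (4). The last nonzero remainder is the constant 4 = gcd(f, a) in F_23. Back-substituting through the division chain expresses 4 = s(x)·a(x) + t(x)·f(x) with s(x) ≡ 15x + 1 (mod f), so (15x + 1)·a(x) ≡ 4 (mod f). Multiplying by 4^(-1) ≡ 6 in F_23 gives a(x)^(-1) ≡ 6·(15x + 1) ≡ 21x + 6 (mod f). Check: (3x + 14)·(21x + 6) = 17x^2 + 13x + 15 ≡ 1 (mod x^2 + 17x + 13).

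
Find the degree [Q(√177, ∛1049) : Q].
[Q(√177, ∛1049) : Q] = 6

Let L = Q(√177, ∛1049). Since Q(√177) ⊂ L and [Q(√177):Q] = 2, the tower law gives 2 | [L:Q]. Likewise Q(∛1049) ⊂ L with [Q(∛1049):Q] = 3 (because 1049 is not a perfect cube), so 3 | [L:Q]. As gcd(2,3) = 1, [L:Q] is divisible by 6. Conversely L is generated over Q by √177 and ∛1049, so [L:Q] ≤ 2·3 = 6. Therefore [Q(√177, ∛1049) : Q] = 6.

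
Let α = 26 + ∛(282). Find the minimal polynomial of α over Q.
m_α(x) = x^3 - 78x^2 + 2028x - 17858

Set β = α - 26 = ∛(282), so β^3 = 282. Then (α - 26)^3 - 282 = 0, i.e. α is a root of g(x) = (x - 26)^3 - 282 = x^3 - 78x^2 + 2028x - 17858. Since g(x) = h(x - 26) where h(x) = x^3 - 282, and h is irreducible over Q (because 282 is not a perfect cube, so h has no rational root, and a monic cubic with no rational root is irreducible), g is also irreducible (irreducibility is preserved under the substitution x → x - 26). Hence m_α(x) = x^3 - 78x^2 + 2028x - 17858.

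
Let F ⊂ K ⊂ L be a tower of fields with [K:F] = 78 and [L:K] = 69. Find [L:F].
[L:F] = 5382

The tower law says that for any tower of field extensions F ⊂ K ⊂ L with finite degrees, [L:F] = [L:K] · [K:F]. Here this gives [L:F] = 69 · 78 = 5382.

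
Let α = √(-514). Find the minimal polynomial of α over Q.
m_α(x) = x^2 + 514

α satisfies α^2 + 514 = 0, so x^2 + 514 annihilates α. Since d = -514 is squarefree and ≠ 1, it is not a perfect square in Q, so x^2 + 514 has no rational root and is therefore irreducible over Q (a degree-2 polynomial over a field is irreducible iff it has no root). Hence m_α(x) = x^2 + 514.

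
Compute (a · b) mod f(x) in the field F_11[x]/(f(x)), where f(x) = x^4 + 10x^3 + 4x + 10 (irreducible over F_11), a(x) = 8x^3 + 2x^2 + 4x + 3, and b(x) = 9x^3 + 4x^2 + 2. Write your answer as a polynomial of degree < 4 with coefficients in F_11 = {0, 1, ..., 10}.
a · b ≡ 3x^3 + 7x^2 + 5x + 7 (mod f(x))

Multiply in F_11[x]: a(x)·b(x) = (8x^3 + 2x^2 + 4x + 3)·(9x^3 + 4x^2 + 2) = 6x^6 + 6x^5 + 4x^3 + 5x^2 + 8x + 6. This has degree ≥ 4, so divide by f(x) over F_11: 6x^6 + 6x^5 + 4x^3 + 5x^2 + 8x + 6 = (6x^2 + x + 1)·(x^4 + 10x^3 + 4x + 10) + (3x^3 + 7x^2 + 5x + 7). Hence a·b ≡ 3x^3 + 7x^2 + 5x + 7 (mod f). (F_11[x]/(f) is a field with 11^4 = 14641 elements since f is irreducible of degree 4.)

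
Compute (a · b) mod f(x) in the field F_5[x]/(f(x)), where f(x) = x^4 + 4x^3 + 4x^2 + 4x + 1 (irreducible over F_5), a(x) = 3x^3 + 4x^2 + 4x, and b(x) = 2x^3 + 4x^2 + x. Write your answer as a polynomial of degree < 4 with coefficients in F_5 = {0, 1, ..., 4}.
a · b ≡ x^3 + 3x^2 + 3x + 1 (mod f(x))

Multiply in F_5[x]: a(x)·b(x) = (3x^3 + 4x^2 + 4x)·(2x^3 + 4x^2 + x) = x^6 + 2x^4 + 4x^2. This has degree ≥ 4, so divide by f(x) over F_5: x^6 + 2x^4 + 4x^2 = (x^2 + x + 4)·(x^4 + 4x^3 + 4x^2 + 4x + 1) + (x^3 + 3x^2 + 3x + 1). Hence a·b ≡ x^3 + 3x^2 + 3x + 1 (mod f). (F_5[x]/(f) is a field with 5^4 = 625 elements since f is irreducible of degree 4.)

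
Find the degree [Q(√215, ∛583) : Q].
[Q(√215, ∛583) : Q] = 6

Let L = Q(√215, ∛583). Since Q(√215) ⊂ L and [Q(√215):Q] = 2, the tower law gives 2 | [L:Q]. Likewise Q(∛583) ⊂ L with [Q(∛583):Q] = 3 (because 583 is not a perfect cube), so 3 | [L:Q]. As gcd(2,3) = 1, [L:Q] is divisible by 6. Conversely L is generated over Q by √215 and ∛583, so [L:Q] ≤ 2·3 = 6. Therefore [Q(√215, ∛583) : Q] = 6.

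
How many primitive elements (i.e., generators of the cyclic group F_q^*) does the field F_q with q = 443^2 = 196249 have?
There are φ(196248) = 55296 primitive elements

F_q^* is cyclic of order q - 1 = 196248. A cyclic group of order m has exactly φ(m) generators. Here m = 196248 = 2^3 · 3 · 13 · 17 · 37, so the number of primitive elements is φ(196248) = 55296.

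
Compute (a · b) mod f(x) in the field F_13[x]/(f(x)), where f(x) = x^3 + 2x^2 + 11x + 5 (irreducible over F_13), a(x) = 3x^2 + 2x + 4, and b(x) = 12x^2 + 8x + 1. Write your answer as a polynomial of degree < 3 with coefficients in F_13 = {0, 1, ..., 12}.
a · b ≡ 5x^2 + x + 7 (mod f(x))

Multiply in F_13[x]: a(x)·b(x) = (3x^2 + 2x + 4)·(12x^2 + 8x + 1) = 10x^4 + 9x^3 + 2x^2 + 8x + 4. This has degree ≥ 3, so divide by f(x) over F_13: 10x^4 + 9x^3 + 2x^2 + 8x + 4 = (10x + 2)·(x^3 + 2x^2 + 11x + 5) + (5x^2 + x + 7). Hence a·b ≡ 5x^2 + x + 7 (mod f). (F_13[x]/(f) is a field with 13^3 = 2197 elements since f is irreducible of degree 3.)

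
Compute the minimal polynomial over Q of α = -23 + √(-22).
m_α(x) = x^2 + 46x + 551

From α + 23 = √(-22), squaring gives (α + 23)^2 = -22, i.e. α^2 + 46α + 529 = -22, so α^2 + 46α + 551 = 0. The discriminant of x^2 + 46x + 551 is (46)^2 - 4·(551) = 2116 - 2204 = -88, and 4·(-22) is not a perfect square in Q since -22 is squarefree and ≠ 1. Hence x^2 + 46x + 551 is irreducible over Q and is the minimal polynomial of α.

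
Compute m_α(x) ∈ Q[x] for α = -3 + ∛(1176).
m_α(x) = x^3 + 9x^2 + 27x - 1149

Set β = α + 3 = ∛(1176), so β^3 = 1176. Then (α + 3)^3 - 1176 = 0, i.e. α is a root of g(x) = (x + 3)^3 - 1176 = x^3 + 9x^2 + 27x - 1149. Since g(x) = h(x + 3) where h(x) = x^3 - 1176, and h is irreducible over Q (because 1176 is not a perfect cube, so h has no rational root, and a monic cubic with no rational root is irreducible), g is also irreducible (irreducibility is preserved under the substitution x → x + 3). Hence m_α(x) = x^3 + 9x^2 + 27x - 1149.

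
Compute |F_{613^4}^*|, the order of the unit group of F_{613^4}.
|F_{613^4}^*| = 141202341360

F_{613^4} has 613^4 = 141202341361 elements; its multiplicative group consists of all nonzero elements, so |F_{613^4}^*| = 141202341361 - 1 = 141202341360. (It is cyclic since any finite subgroup of the multiplicative group of a field is cyclic.)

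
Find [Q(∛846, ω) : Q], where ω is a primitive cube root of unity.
[Q(∛846, ω) : Q] = 6

[Q(∛846):Q] = 3 (min poly x^3 - 846, irreducible since 846 is not a perfect cube). [Q(ω):Q] = 2 (min poly x^2 + x + 1). Since Q(∛846) ⊂ R and ω ∉ R, we have ω ∉ Q(∛846), so x^2 + x + 1 remains irreducible over Q(∛846) and [Q(∛846, ω) : Q(∛846)] = 2. By the tower law, [Q(∛846, ω) : Q] = 3 · 2 = 6. (In fact Q(∛846, ω) is the splitting field of x^3 - 846 over Q.)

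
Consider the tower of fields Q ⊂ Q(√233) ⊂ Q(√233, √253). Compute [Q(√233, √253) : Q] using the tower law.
[Q(√233, √253) : Q] = 4

[Q(√233):Q] = 2 (min poly x^2 - 233, irreducible since 233 is squarefree > 1). For the top step, suppose √253 ∈ Q(√233), say √253 = c + d√233 with c, d ∈ Q. Squaring: 253 = c^2 + 233d^2 + 2cd√233. Since √233 ∉ Q this forces 2cd = 0. If d = 0 then √253 = c ∈ Q, contradicting 253 squarefree > 1. If c = 0 then 253 = 233d^2, so 233·253 = (233d)^2 is a perfect square in Q — but 233·253 = 58949 is not a perfect square (since 233 and 253 are distinct squarefree integers). Contradiction. Hence √253 ∉ Q(√233), so x^2 - 253 stays irreducible over Q(√233) and [Q(√233, √253) : Q(√233)] = 2. By the tower law, [Q(√233, √253) : Q] = 2 · 2 = 4.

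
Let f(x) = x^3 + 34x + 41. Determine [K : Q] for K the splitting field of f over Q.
[K : Q] = 6

By the rational root test, any rational root of the monic integer polynomial f(x) = x^3 + 34x + 41 must be an integer dividing the constant term 41, i.e. one of ±{1, 41}. Evaluating: f(1) = 76, f(-1) = 6, f(41) = 70356, f(-41) = -70274; none is 0, so f has no rational root and is therefore irreducible over Q (a cubic with no linear factor over a field is irreducible). For an irreducible cubic, the Galois group is A_3 or S_3 according as the discriminant disc(f) = -4a^3 - 27b^2 = -4·(34)^3 - 27·(41)^2 = -202603 is or is not a square in Q. Here disc(f) = -202603 is not a perfect square in Q, so the Galois group of f over Q is not contained in A_3 and must be all of S_3. The splitting field has degree |S_3| = 6 over Q, so [K : Q] = 6.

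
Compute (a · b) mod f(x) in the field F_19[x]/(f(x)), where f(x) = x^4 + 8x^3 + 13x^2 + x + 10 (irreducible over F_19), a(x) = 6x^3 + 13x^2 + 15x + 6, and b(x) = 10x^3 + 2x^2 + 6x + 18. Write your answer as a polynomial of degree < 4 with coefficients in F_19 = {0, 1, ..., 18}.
a · b ≡ 5x^3 + 8x^2 + 11x + 9 (mod f(x))

Multiply in F_19[x]: a(x)·b(x) = (6x^3 + 13x^2 + 15x + 6)·(10x^3 + 2x^2 + 6x + 18) = 3x^6 + 9x^5 + 3x^4 + 10x^3 + 13x^2 + 2x + 13. This has degree ≥ 4, so divide by f(x) over F_19: 3x^6 + 9x^5 + 3x^4 + 10x^3 + 13x^2 + 2x + 13 = (3x^2 + 4x + 8)·(x^4 + 8x^3 + 13x^2 + x + 10) + (5x^3 + 8x^2 + 11x + 9). Hence a·b ≡ 5x^3 + 8x^2 + 11x + 9 (mod f). (F_19[x]/(f) is a field with 19^4 = 130321 elements since f is irreducible of degree 4.)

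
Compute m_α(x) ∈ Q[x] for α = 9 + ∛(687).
m_α(x) = x^3 - 27x^2 + 243x - 1416

Set β = α - 9 = ∛(687), so β^3 = 687. Then (α - 9)^3 - 687 = 0, i.e. α is a root of g(x) = (x - 9)^3 - 687 = x^3 - 27x^2 + 243x - 1416. Since g(x) = h(x - 9) where h(x) = x^3 - 687, and h is irreducible over Q (because 687 is not a perfect cube, so h has no rational root, and a monic cubic with no rational root is irreducible), g is also irreducible (irreducibility is preserved under the substitution x → x - 9). Hence m_α(x) = x^3 - 27x^2 + 243x - 1416.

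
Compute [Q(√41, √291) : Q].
[Q(√41, √291) : Q] = 4

[Q(√41):Q] = 2 (min poly x^2 - 41, irreducible since 41 is squarefree > 1). For the top step, suppose √291 ∈ Q(√41), say √291 = c + d√41 with c, d ∈ Q. Squaring: 291 = c^2 + 41d^2 + 2cd√41. Since √41 ∉ Q this forces 2cd = 0. If d = 0 then √291 = c ∈ Q, contradicting 291 squarefree > 1. If c = 0 then 291 = 41d^2, so 41·291 = (41d)^2 is a perfect square in Q — but 41·291 = 11931 is not a perfect square (since 41 and 291 are distinct squarefree integers). Contradiction. Hence √291 ∉ Q(√41), so x^2 - 291 stays irreducible over Q(√41) and [Q(√41, √291) : Q(√41)] = 2. By the tower law, [Q(√41, √291) : Q] = 2 · 2 = 4.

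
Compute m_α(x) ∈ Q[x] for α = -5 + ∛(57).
m_α(x) = x^3 + 15x^2 + 75x + 68

Set β = α + 5 = ∛(57), so β^3 = 57. Then (α + 5)^3 - 57 = 0, i.e. α is a root of g(x) = (x + 5)^3 - 57 = x^3 + 15x^2 + 75x + 68. Since g(x) = h(x + 5) where h(x) = x^3 - 57, and h is irreducible over Q (because 57 is not a perfect cube, so h has no rational root, and a monic cubic with no rational root is irreducible), g is also irreducible (irreducibility is preserved under the substitution x → x + 5). Hence m_α(x) = x^3 + 15x^2 + 75x + 68.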